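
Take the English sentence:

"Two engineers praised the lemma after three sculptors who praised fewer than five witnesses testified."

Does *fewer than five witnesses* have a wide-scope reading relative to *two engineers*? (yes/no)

*fewer than five witnesses* sits inside the relative clause *who praised fewer than five witnesses*, which is itself inside the adjunct *after three sculptors who praised fewer than five witnesses testified*.
Nested islands: the RC island is itself inside an adjunct island, so wide scope is doubly excluded.
*fewer than five witnesses* > *two engineers* would require crossing that boundary, which is illicit.

No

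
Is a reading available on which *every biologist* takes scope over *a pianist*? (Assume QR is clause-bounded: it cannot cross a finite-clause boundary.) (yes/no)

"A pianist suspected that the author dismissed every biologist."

No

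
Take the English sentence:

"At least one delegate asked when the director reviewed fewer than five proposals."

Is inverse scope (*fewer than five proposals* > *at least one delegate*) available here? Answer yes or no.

*fewer than five proposals* sits inside the embedded question *when the director reviewed fewer than five proposals*.
The wh-island constraint blocks QR out of an embedded interrogative.
*fewer than five proposals* is confined to the island and cannot take scope over *at least one delegate*.

No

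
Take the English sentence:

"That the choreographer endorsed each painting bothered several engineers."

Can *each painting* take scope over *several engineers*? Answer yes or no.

No

*each painting* sits inside the sentential subject *that the choreographer endorsed each painting*.
Sentential subjects are islands: a quantifier inside the subject clause cannot raise over the matrix predicate.
There is no licit LF on which *each painting* c-commands *several engineers*.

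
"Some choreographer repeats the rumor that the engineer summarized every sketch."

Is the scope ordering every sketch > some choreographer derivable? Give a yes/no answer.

No

The DP *every sketch* is contained in the complex NP *the rumor that the engineer summarized every sketch*.
The Complex NP Constraint bars QR out of the complement clause of a noun.
*every sketch* is confined to the island and cannot take scope over *some choreographer*.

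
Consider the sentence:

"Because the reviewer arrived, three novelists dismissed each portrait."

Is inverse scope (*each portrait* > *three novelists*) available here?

The adjunct clause does not contain *each portrait*, which is the matrix object.
Nothing blocks QR of the lower DP to a position above the higher one, so inverse scope is available.
The sentence is scopally ambiguous between *three novelists* > *each portrait* and *each portrait* > *three novelists*.

Yes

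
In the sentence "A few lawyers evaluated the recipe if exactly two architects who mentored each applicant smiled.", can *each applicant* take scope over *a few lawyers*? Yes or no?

No

*each applicant* is embedded in the relative clause *who mentored each applicant*, which is itself inside the adjunct *if exactly two architects who mentored each applicant smiled*.
Both the relative clause and the enclosing adjunct are scope islands; QR cannot cross either.
There is no licit LF on which *each applicant* c-commands *a few lawyers*.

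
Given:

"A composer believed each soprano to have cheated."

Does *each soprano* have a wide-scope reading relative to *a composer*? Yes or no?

The ECM infinitive is scope-transparent — *each soprano* is free to raise above *a composer*.
Clause-internal QR can adjoin the lower DP above the subject, yielding the inverse reading.
So *each soprano* > *a composer* is among the available readings.

Yes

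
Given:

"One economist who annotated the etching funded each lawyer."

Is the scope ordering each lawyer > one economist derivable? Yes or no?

*each lawyer* is a matrix argument; only *one economist* is modified by the relative clause *who annotated the etching*, so the RC island is irrelevant to the target quantifier.
Clause-internal QR can adjoin the lower DP above the subject, yielding the inverse reading.
So *each lawyer* > *one economist* is among the available readings.

Yes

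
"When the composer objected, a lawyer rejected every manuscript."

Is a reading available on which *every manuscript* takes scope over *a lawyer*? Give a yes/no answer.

The adjunct island is irrelevant here — *every manuscript* and *a lawyer* are both in the matrix clause.
Since no island is crossed, the inverse ordering is licensed alongside surface scope.

Yes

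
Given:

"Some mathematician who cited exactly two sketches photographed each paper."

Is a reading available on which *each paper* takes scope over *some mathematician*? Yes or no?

Yes

The RC *who cited exactly two sketches* is an island, but *each paper* is not inside it — it is the matrix object, a clausemate of *some mathematician*.
With no island boundary between them, the object can take inverse scope over the subject via ordinary QR within the clause.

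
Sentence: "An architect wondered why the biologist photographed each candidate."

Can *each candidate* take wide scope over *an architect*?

*each candidate* sits inside the embedded question *why the biologist photographed each candidate*.
Embedded wh-clauses are opaque for QR, so the quantifier stays inside the question.
The inverse ordering *each candidate* > *an architect* is therefore underivable.

No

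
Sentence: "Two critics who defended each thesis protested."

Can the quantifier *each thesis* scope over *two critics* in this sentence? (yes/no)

*each thesis* sits inside the relative clause *who defended each thesis*.
Relative clauses are scope islands: a quantifier cannot QR out of a relative clause to take scope in the matrix clause.
Hence only narrow scope for *each thesis* (under *two critics*) survives.

No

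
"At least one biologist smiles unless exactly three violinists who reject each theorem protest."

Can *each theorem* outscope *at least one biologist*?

The target quantifier *each theorem* is part of the relative clause *who reject each theorem*, which is itself inside the adjunct *unless exactly three violinists who reject each theorem protest*.
The quantifier would have to escape first the RC and then the adjunct — two independent island violations.
So *each theorem* cannot raise high enough to outscope *at least one biologist*; only the surface ordering *at least one biologist* > *each theorem* is available.

No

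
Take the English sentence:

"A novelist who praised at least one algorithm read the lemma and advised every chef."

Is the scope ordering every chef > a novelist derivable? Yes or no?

*every chef* occurs within one conjunct of the coordinate structure (*advised every chef*).
QR out of a conjunct would have to apply non-ATB, which the CSC forbids.
So *every chef* cannot raise high enough to outscope *a novelist*; only the surface ordering *a novelist* > *every chef* is available.

No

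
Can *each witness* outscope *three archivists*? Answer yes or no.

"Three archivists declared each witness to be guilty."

Yes

*each witness* is the subject of an ECM infinitive — the infinitival complement of an ECM verb is not a scope island, so *each witness* can raise into the matrix clause.
Nothing blocks QR of the lower DP to a position above the higher one, so inverse scope is available.
Both orderings are possible: *three archivists* > *each witness* and *each witness* > *three archivists*.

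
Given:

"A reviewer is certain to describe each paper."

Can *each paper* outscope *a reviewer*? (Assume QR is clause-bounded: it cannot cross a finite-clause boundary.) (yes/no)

Infinitival complements of raising predicates do not block QR; *each paper* and *a reviewer* are effectively clausemates.
No island intervenes, so both surface and inverse scope are derivable.

Yes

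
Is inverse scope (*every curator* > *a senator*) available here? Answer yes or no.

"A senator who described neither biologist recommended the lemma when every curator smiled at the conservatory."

*every curator* is embedded in the adjunct clause *when every curator smiled at the conservatory*.
The adjunct-island constraint bars QR out of an adverbial clause.
So *every curator* cannot raise high enough to outscope *a senator*; only the surface ordering *a senator* > *every curator* is available.

No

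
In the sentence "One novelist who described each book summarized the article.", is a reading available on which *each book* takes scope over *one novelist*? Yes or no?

The target quantifier *each book* is part of the relative clause *who described each book*.
QR out of a relative clause is ruled out by the relative-clause island constraint.
There is no licit LF on which *each book* c-commands *one novelist*.
(Only the surface reading survives: one fixed novelist with respect to all the relevant books.)

No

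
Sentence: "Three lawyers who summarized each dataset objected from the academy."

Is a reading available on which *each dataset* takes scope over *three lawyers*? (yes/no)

*each dataset* occurs within the relative clause *who summarized each dataset*.
The relative clause forms an island for QR, so the quantifier is confined to the head noun's restrictor.
*each dataset* > *three lawyers* would require crossing that boundary, which is illicit.

No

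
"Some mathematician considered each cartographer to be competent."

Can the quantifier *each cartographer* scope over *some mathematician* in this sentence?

Yes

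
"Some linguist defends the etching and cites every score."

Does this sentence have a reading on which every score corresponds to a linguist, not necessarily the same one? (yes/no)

No

This is the *every score* > *some linguist* reading.
The DP *every score* is contained in one conjunct of the coordinate structure (*cites every score*).
Coordinate structures are islands for non-across-the-board movement, QR included.
So the wide-scope reading for *every score* is blocked.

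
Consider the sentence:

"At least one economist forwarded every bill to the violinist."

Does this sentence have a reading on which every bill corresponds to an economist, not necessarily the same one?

This is the *every bill* > *at least one economist* reading.
Both DPs are arguments of the same predicate; there is no clause or island boundary between them.
With no island boundary between them, the object can take inverse scope over the subject via ordinary QR within the clause.

Yes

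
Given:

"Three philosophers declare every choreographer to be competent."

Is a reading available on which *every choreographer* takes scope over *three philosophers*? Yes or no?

Yes

*every choreographer* is an ECM subject; ECM complements are not islands, and the embedded quantifier may take matrix scope.
Ordinary QR to a clause-peripheral position gives the wide-scope LF for the lower DP.
Both orderings are possible: *three philosophers* > *every choreographer* and *every choreographer* > *three philosophers*.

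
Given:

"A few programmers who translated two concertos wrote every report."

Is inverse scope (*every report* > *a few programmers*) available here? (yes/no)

Yes

The relative clause *who translated two concertos* modifies *a few programmers*, but *every report* is not inside that relative clause — it is an argument of the matrix verb.
Nothing blocks QR of the lower DP to a position above the higher one, so inverse scope is available.
So *every report* > *a few programmers* is among the available readings.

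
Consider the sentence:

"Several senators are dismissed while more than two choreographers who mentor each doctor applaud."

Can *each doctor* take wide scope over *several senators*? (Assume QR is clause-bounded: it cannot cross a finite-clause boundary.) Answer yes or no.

No

*each doctor* is embedded in the relative clause *who mentor each doctor*, which is itself inside the adjunct *while more than two choreographers who mentor each doctor applaud*.
Two island boundaries intervene — the relative clause and the adjunct. Either alone would block QR.
There is no licit LF on which *each doctor* c-commands *several senators*.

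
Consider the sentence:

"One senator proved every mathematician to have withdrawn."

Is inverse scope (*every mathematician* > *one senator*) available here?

Yes

The ECM infinitive is scope-transparent — *every mathematician* is free to raise above *one senator*.
Ordinary QR to a clause-peripheral position gives the wide-scope LF for the lower DP.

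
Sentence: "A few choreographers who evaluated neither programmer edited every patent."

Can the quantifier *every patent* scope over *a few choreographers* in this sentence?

Yes

*every patent* sits in the matrix clause, not in the relative clause on *a few choreographers*.
Ordinary QR to a clause-peripheral position gives the wide-scope LF for the lower DP.
Both orderings are possible: *a few choreographers* > *every patent* and *every patent* > *a few choreographers*.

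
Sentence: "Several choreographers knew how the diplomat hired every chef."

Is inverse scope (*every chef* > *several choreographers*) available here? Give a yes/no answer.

No

*every chef* occurs within the embedded question *how the diplomat hired every chef*.
Embedded questions are wh-islands: a quantifier inside an indirect question cannot QR into the matrix clause.
So *every chef* cannot raise high enough to outscope *several choreographers*; only the surface ordering *several choreographers* > *every chef* is available.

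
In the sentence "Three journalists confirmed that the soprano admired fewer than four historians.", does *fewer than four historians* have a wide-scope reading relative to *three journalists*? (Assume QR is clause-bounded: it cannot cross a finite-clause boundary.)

No

*fewer than four historians* is embedded in the finite complement clause *that the soprano admired fewer than four historians*.
QR is clause-bounded, so the finite complement is a scope island for the embedded quantifier.
So *fewer than four historians* cannot raise to a position above *three journalists*.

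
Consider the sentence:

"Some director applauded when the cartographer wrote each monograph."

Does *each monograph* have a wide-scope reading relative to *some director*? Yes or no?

The target quantifier *each monograph* is part of the adjunct clause *when the cartographer wrote each monograph*.
The adjunct-island constraint bars QR out of an adverbial clause.
There is no licit LF on which *each monograph* c-commands *some director*.

No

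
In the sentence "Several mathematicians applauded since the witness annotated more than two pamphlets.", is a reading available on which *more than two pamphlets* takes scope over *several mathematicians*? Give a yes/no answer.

No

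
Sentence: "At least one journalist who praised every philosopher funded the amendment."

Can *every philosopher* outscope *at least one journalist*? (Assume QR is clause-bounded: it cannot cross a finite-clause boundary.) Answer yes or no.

*every philosopher* occurs within the relative clause *who praised every philosopher*.
A relative clause is a scope island — quantifier raising cannot cross its boundary.
So *every philosopher* cannot raise high enough to outscope *at least one journalist*; only the surface ordering *at least one journalist* > *every philosopher* is available.

No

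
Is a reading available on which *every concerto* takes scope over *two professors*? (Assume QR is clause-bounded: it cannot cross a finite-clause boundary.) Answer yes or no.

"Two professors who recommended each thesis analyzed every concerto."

*every concerto* sits in the matrix clause, not in the relative clause on *two professors*.
Since no island is crossed, the inverse ordering is licensed alongside surface scope.

Yes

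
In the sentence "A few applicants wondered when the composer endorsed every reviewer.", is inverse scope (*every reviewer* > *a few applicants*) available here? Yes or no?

No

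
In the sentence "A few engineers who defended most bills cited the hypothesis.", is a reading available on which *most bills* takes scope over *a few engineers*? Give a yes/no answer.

*most bills* occurs within the relative clause *who defended most bills*.
The relative clause forms an island for QR, so the quantifier is confined to the head noun's restrictor.
There is no licit LF on which *most bills* c-commands *a few engineers*.

No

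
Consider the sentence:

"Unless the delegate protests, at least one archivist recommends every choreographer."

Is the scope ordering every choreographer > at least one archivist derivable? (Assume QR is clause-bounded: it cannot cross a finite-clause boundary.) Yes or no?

Yes

Although there is an adjunct clause, *every choreographer* is in the main clause, not inside the adjunct.
Nothing blocks QR of the lower DP to a position above the higher one, so inverse scope is available.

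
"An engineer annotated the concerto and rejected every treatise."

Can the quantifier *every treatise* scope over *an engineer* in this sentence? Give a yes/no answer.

No

Structurally, *every treatise* is inside one conjunct of the coordinate structure (*rejected every treatise*).
A quantifier cannot raise out of one conjunct of a coordination across the whole coordinate structure — the CSC applies to QR.
So the wide-scope reading for *every treatise* is blocked.
(Only the surface reading survives: one fixed engineer with respect to all the relevant treatises.)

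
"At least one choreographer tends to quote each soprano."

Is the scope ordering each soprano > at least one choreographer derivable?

Yes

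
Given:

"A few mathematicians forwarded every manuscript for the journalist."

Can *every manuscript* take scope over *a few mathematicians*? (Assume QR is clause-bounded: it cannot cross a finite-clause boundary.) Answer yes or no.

*every manuscript* is the matrix object and *a few mathematicians* the matrix subject; the two are clausemates.
Since no island is crossed, the inverse ordering is licensed alongside surface scope.
The sentence is scopally ambiguous between *a few mathematicians* > *every manuscript* and *every manuscript* > *a few mathematicians*.

Yes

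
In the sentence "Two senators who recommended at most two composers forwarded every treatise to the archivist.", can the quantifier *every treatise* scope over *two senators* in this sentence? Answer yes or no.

Yes

Although the sentence contains a relative clause (*who recommended at most two composers*), *every treatise* is outside it, in the matrix VP.
QR within a single clause is free, so the lower quantifier may take scope over the higher one.
So *every treatise* > *two senators* is among the available readings.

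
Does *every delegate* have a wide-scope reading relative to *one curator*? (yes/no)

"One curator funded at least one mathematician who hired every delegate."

No

*every delegate* is embedded in the relative clause *who hired every delegate* modifying *at least one mathematician*.
QR out of a relative clause is ruled out by the relative-clause island constraint.
So the wide-scope reading for *every delegate* is blocked.
(Only the surface reading survives: one fixed curator with respect to all the relevant delegates.)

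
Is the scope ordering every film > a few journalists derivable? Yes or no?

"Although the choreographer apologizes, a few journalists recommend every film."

Although there is an adjunct clause, *every film* is in the main clause, not inside the adjunct.
QR within a single clause is free, so the lower quantifier may take scope over the higher one.

Yes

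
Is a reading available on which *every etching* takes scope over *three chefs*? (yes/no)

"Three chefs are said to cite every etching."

*every etching* is the object of the infinitival complement of a raising predicate; raising infinitives are transparent for QR, so the two DPs are in effect clausemates.
Ordinary QR to a clause-peripheral position gives the wide-scope LF for the lower DP.

Yes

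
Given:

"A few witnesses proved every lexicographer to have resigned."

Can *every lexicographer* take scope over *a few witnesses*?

Yes

The ECM infinitive is scope-transparent — *every lexicographer* is free to raise above *a few witnesses*.
With no island boundary between them, the object can take inverse scope over the subject via ordinary QR within the clause.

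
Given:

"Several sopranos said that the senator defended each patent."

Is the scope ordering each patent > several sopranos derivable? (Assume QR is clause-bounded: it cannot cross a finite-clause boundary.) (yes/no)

*each patent* sits inside the finite complement clause *that the senator defended each patent*.
Under clause-bounded QR, a quantifier in an embedded finite clause cannot raise into the matrix clause.
So the wide-scope reading for *each patent* is blocked.

No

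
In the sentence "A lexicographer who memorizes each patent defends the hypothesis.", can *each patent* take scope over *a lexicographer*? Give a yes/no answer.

No

Structurally, *each patent* is inside the relative clause *who memorizes each patent*.
Relative clauses are scope islands: a quantifier cannot QR out of a relative clause to take scope in the matrix clause.
*each patent* is confined to the island and cannot take scope over *a lexicographer*.
(Only the surface reading survives: one fixed lexicographer with respect to all the relevant patents.)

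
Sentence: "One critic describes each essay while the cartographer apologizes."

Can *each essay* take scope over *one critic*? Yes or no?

Yes

*each essay* is a matrix argument; the adjunct is an island but the target quantifier is outside it.
With no island boundary between them, the object can take inverse scope over the subject via ordinary QR within the clause.
Both orderings are possible: *one critic* > *each essay* and *each essay* > *one critic*.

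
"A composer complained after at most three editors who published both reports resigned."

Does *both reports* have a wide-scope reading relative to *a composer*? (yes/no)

*both reports* occurs within the relative clause *who published both reports*, which is itself inside the adjunct *after at most three editors who published both reports resigned*.
Nested islands: the RC island is itself inside an adjunct island, so wide scope is doubly excluded.
So the wide-scope reading for *both reports* is blocked.

No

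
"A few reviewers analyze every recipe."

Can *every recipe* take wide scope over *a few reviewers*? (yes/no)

*every recipe* is the matrix object and *a few reviewers* the matrix subject; the two are clausemates.
No island intervenes, so both surface and inverse scope are derivable.

Yes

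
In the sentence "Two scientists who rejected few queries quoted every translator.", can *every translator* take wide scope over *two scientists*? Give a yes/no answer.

Yes

*every translator* is a matrix argument; only *two scientists* is modified by the relative clause *who rejected few queries*, so the RC island is irrelevant to the target quantifier.
Since no island is crossed, the inverse ordering is licensed alongside surface scope.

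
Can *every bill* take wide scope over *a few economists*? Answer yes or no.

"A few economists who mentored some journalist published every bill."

Yes

Although the sentence contains a relative clause (*who mentored some journalist*), *every bill* is outside it, in the matrix VP.
QR within a single clause is free, so the lower quantifier may take scope over the higher one.
So *every bill* > *a few economists* is among the available readings.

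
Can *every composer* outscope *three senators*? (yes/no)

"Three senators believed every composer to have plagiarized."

This is an ECM construction: *every composer* is the infinitival subject, Case-marked by the matrix verb, and the infinitive is transparent for QR.
No island intervenes, so both surface and inverse scope are derivable.

Yes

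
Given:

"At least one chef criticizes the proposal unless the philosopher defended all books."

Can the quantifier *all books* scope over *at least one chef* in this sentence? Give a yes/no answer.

*all books* sits inside the adjunct clause *unless the philosopher defended all books*.
The adjunct-island constraint bars QR out of an adverbial clause.
So the wide-scope reading for *all books* is blocked.

No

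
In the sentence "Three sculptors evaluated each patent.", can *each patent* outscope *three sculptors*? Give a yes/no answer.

*three sculptors* and *each patent* are co-arguments of the matrix verb, with nothing but a clause-internal boundary between them.
QR within a single clause is free, so the lower quantifier may take scope over the higher one.

Yes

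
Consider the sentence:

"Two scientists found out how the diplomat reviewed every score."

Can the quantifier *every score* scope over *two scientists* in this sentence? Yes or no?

*every score* is embedded in the embedded question *how the diplomat reviewed every score*.
Embedded questions are wh-islands: a quantifier inside an indirect question cannot QR into the matrix clause.
The inverse ordering *every score* > *two scientists* is therefore underivable.

No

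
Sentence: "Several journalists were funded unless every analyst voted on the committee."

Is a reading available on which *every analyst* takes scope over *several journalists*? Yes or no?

No

The target quantifier *every analyst* is part of the adjunct clause *unless every analyst voted on the committee*.
Scope out of an adjunct clause is unavailable: QR respects the adjunct-island constraint.
So the wide-scope reading for *every analyst* is blocked.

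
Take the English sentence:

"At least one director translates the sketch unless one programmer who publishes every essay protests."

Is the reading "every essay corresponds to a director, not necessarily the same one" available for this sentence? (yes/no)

No

The paraphrase describes the scope ordering *every essay* > *at least one director*.
Structurally, *every essay* is inside the relative clause *who publishes every essay*, which is itself inside the adjunct *unless one programmer who publishes every essay protests*.
Two island boundaries intervene — the relative clause and the adjunct. Either alone would block QR.
*every essay* > *at least one director* would require crossing that boundary, which is illicit.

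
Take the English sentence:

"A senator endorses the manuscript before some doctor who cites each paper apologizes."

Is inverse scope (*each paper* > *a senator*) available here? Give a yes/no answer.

No

Structurally, *each paper* is inside the relative clause *who cites each paper*, which is itself inside the adjunct *before some doctor who cites each paper apologizes*.
Nested islands: the RC island is itself inside an adjunct island, so wide scope is doubly excluded.
*each paper* is confined to the island and cannot take scope over *a senator*.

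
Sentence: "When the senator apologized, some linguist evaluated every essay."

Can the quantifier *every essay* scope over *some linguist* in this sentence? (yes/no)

*every essay* is a matrix argument; the adjunct is an island but the target quantifier is outside it.
No island intervenes, so both surface and inverse scope are derivable.
The sentence is scopally ambiguous between *some linguist* > *every essay* and *every essay* > *some linguist*.

Yes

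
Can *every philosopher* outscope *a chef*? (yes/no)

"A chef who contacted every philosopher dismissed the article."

*every philosopher* is embedded in the relative clause *who contacted every philosopher*.
The relative clause forms an island for QR, so the quantifier is confined to the head noun's restrictor.
So *every philosopher* cannot raise to a position above *a chef*.
(Only the surface reading survives: one fixed chef with respect to all the relevant philosophers.)

No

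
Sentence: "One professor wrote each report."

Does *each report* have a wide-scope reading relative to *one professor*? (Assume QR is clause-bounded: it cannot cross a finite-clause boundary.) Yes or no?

*one professor* and *each report* are co-arguments of the matrix verb, with nothing but a clause-internal boundary between them.
QR within a single clause is free, so the lower quantifier may take scope over the higher one.

Yes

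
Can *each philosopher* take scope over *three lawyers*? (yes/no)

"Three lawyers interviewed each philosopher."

Both DPs are arguments of the same predicate; there is no clause or island boundary between them.
No island intervenes, so both surface and inverse scope are derivable.
Both orderings are possible: *three lawyers* > *each philosopher* and *each philosopher* > *three lawyers*.

Yes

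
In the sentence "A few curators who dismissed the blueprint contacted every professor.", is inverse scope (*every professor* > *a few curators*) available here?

The relative clause *who dismissed the blueprint* modifies *a few curators*, but *every professor* is not inside that relative clause — it is an argument of the matrix verb.
Clause-internal QR can adjoin the lower DP above the subject, yielding the inverse reading.
So *every professor* > *a few curators* is among the available readings.

Yes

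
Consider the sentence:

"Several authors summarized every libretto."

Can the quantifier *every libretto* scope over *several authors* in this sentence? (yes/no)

*every libretto* is the matrix object and *several authors* the matrix subject; the two are clausemates.
No island intervenes, so both surface and inverse scope are derivable.

Yes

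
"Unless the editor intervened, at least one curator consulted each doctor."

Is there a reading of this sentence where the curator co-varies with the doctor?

Yes

This is the *each doctor* > *at least one curator* reading.
The adjunct clause does not contain *each doctor*, which is the matrix object.
Nothing blocks QR of the lower DP to a position above the higher one, so inverse scope is available.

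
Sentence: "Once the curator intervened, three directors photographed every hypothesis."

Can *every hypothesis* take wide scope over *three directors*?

Yes

The adjunct clause does not contain *every hypothesis*, which is the matrix object.
No island intervenes, so both surface and inverse scope are derivable.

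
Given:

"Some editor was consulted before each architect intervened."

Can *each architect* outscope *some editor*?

*each architect* is embedded in the adjunct clause *before each architect intervened*.
Scope out of an adjunct clause is unavailable: QR respects the adjunct-island constraint.
The inverse ordering *each architect* > *some editor* is therefore underivable.

No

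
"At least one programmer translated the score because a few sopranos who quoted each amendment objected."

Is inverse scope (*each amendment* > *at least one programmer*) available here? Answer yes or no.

The target quantifier *each amendment* is part of the relative clause *who quoted each amendment*, which is itself inside the adjunct *because a few sopranos who quoted each amendment objected*.
Even if one barrier were somehow void, the other would still block QR.
So the wide-scope reading for *each amendment* is blocked.

No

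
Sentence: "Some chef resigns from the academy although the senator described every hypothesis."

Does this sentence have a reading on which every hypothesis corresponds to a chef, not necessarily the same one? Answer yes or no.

No

This is the *every hypothesis* > *some chef* reading.
The target quantifier *every hypothesis* is part of the adjunct clause *although the senator described every hypothesis*.
The adjunct-island constraint bars QR out of an adverbial clause.
So the wide-scope reading for *every hypothesis* is blocked.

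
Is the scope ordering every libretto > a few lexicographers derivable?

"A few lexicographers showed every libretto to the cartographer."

Yes

*every libretto* and *a few lexicographers* are in the same minimal clause.
Clause-internal QR can adjoin the lower DP above the subject, yielding the inverse reading.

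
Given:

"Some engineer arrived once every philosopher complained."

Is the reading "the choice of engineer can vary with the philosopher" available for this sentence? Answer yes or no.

No

The described interpretation is the *every philosopher* > *some engineer* scoping.
The DP *every philosopher* is contained in the adjunct clause *once every philosopher complained*.
Adjunct clauses are scope islands: a quantifier inside an adjunct cannot raise into the matrix clause.
So the wide-scope reading for *every philosopher* is blocked.
(Only the surface reading survives: one fixed engineer with respect to all the relevant philosophers.)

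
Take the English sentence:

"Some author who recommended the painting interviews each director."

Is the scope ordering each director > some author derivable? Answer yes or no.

The RC *who recommended the painting* is an island, but *each director* is not inside it — it is the matrix object, a clausemate of *some author*.
Nothing blocks QR of the lower DP to a position above the higher one, so inverse scope is available.
Both orderings are possible: *some author* > *each director* and *each director* > *some author*.

Yes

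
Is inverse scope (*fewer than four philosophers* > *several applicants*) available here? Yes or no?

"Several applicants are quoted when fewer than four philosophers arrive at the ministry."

*fewer than four philosophers* occurs within the adjunct clause *when fewer than four philosophers arrive at the ministry*.
The adjunct-island constraint bars QR out of an adverbial clause.
So *fewer than four philosophers* cannot raise high enough to outscope *several applicants*; only the surface ordering *several applicants* > *fewer than four philosophers* is available.

No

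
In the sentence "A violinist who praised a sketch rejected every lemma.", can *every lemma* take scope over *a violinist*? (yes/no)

Yes

*every lemma* is a matrix argument; only *a violinist* is modified by the relative clause *who praised a sketch*, so the RC island is irrelevant to the target quantifier.
With no island boundary between them, the object can take inverse scope over the subject via ordinary QR within the clause.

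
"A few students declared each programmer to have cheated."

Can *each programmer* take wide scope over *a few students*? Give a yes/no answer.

Yes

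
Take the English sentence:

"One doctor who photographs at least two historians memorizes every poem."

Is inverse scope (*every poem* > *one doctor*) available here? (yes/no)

Yes

*every poem* sits in the matrix clause, not in the relative clause on *one doctor*.
Ordinary QR to a clause-peripheral position gives the wide-scope LF for the lower DP.
So *every poem* > *one doctor* is among the available readings.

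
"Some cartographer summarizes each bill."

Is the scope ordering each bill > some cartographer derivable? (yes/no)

Yes

*each bill* and *some cartographer* are in the same minimal clause.
Since no island is crossed, the inverse ordering is licensed alongside surface scope.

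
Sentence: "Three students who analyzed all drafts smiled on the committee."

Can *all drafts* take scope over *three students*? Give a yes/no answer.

The target quantifier *all drafts* is part of the relative clause *who analyzed all drafts*.
Relative clauses block scope extraction: QR cannot target a position outside the modified NP.
There is no licit LF on which *all drafts* c-commands *three students*.

No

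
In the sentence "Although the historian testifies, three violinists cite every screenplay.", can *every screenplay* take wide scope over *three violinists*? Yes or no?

Yes

The adjunct island is irrelevant here — *every screenplay* and *three violinists* are both in the matrix clause.
Since no island is crossed, the inverse ordering is licensed alongside surface scope.
So *every screenplay* > *three violinists* is among the available readings.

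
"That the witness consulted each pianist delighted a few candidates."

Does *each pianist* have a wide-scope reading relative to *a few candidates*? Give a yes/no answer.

Structurally, *each pianist* is inside the sentential subject *that the witness consulted each pianist*.
Subjects — clausal subjects included — are islands for extraction, and QR is no exception.
So *each pianist* cannot raise to a position above *a few candidates*.

No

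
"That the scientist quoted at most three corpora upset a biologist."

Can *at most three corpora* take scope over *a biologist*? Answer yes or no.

No

Structurally, *at most three corpora* is inside the sentential subject *that the scientist quoted at most three corpora*.
Clausal subjects are scope islands; QR from inside the subject into the matrix is barred.
There is no licit LF on which *at most three corpora* c-commands *a biologist*.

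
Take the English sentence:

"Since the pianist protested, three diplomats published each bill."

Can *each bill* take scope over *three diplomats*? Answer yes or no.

The adjunct clause does not contain *each bill*, which is the matrix object.
Clause-internal QR can adjoin the lower DP above the subject, yielding the inverse reading.
Both orderings are possible: *three diplomats* > *each bill* and *each bill* > *three diplomats*.

Yes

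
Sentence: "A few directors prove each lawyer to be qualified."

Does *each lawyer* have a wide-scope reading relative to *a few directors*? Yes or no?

Yes

*each lawyer* is an ECM subject; ECM complements are not islands, and the embedded quantifier may take matrix scope.
Ordinary QR to a clause-peripheral position gives the wide-scope LF for the lower DP.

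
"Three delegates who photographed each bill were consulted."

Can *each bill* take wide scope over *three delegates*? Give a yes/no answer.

No

The target quantifier *each bill* is part of the relative clause *who photographed each bill*.
Relative clauses block scope extraction: QR cannot target a position outside the modified NP.
*each bill* is confined to the island and cannot take scope over *three delegates*.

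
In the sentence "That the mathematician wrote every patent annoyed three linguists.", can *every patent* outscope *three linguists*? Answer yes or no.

*every patent* sits inside the sentential subject *that the mathematician wrote every patent*.
Sentential subjects are islands: a quantifier inside the subject clause cannot raise over the matrix predicate.
So *every patent* cannot raise to a position above *three linguists*.

No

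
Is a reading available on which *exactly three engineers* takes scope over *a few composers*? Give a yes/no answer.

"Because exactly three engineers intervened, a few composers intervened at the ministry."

No

*exactly three engineers* occurs within the adjunct clause *because exactly three engineers intervened*.
Adjunct clauses are scope islands: a quantifier inside an adjunct cannot raise into the matrix clause.
The ordering *exactly three engineers* > *a few composers* is therefore underivable.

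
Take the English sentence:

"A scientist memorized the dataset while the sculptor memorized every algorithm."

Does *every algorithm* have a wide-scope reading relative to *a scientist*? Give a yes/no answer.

No

*every algorithm* occurs within the adjunct clause *while the sculptor memorized every algorithm*.
Adjuncts are opaque for quantifier raising; a quantifier in an adjunct stays inside it.
So the wide-scope reading for *every algorithm* is blocked.
(Only the surface reading survives: one fixed scientist with respect to all the relevant algorithms.)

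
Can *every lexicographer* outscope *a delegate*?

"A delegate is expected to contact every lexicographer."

The matrix predicate is a raising verb, whose infinitival complement is not a scope island — *every lexicographer* can QR into the matrix clause.
Since no island is crossed, the inverse ordering is licensed alongside surface scope.
The sentence is scopally ambiguous between *a delegate* > *every lexicographer* and *every lexicographer* > *a delegate*.

Yes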